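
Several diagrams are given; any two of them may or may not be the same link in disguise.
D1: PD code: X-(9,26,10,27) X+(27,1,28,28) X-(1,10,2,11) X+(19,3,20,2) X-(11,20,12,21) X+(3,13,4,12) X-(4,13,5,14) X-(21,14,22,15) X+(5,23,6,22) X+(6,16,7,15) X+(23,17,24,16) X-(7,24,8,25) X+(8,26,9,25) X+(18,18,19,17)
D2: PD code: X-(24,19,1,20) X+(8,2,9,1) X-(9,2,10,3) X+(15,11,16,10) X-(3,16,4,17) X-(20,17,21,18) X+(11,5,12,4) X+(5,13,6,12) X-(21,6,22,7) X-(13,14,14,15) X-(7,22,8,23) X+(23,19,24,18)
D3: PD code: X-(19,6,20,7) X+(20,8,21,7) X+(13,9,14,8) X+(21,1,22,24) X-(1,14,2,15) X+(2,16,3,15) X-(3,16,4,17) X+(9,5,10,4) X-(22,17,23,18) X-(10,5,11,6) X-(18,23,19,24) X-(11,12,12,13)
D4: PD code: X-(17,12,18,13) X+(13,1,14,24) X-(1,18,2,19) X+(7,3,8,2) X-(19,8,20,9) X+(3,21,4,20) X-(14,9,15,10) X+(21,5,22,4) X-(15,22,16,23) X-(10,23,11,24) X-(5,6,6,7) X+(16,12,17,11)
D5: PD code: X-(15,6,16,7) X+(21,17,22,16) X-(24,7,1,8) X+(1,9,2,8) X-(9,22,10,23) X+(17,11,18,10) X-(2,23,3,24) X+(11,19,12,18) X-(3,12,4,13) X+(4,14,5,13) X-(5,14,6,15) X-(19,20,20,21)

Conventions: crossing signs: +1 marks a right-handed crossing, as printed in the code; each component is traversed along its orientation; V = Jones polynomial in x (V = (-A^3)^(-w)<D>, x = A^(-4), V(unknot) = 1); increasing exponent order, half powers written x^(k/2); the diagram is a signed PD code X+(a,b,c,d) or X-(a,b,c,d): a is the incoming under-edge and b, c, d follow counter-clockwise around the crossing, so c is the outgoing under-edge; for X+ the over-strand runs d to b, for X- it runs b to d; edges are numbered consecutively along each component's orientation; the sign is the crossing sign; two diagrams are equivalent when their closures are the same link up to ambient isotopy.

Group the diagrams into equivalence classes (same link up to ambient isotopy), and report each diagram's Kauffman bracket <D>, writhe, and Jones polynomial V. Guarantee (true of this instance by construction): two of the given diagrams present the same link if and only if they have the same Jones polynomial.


equivalence classes: {D1} | {D2, D4, D5} | {D3}
D1 (bracket A^-2 - A^2 + A^6 - A^10 + A^14; 14 crossings at w = +2): V = x^-2 - x^-1 + 1 - x + x^2
D2 (bracket -A^-18 + 2A^-14 - 2A^-10 + 3A^-6 - 2A^-2 + 2A^2 - A^6; 12 crossings at w = -2): V = -x^-3 + 2x^-2 - 2x^-1 + 3 - 2x + 2x^2 - x^3
V(D3) = 1  [12 crossings, <D> = A^-6, w = -2]
D4 (bracket -A^-18 + 2A^-14 - 2A^-10 + 3A^-6 - 2A^-2 + 2A^2 - A^6; 12 crossings at w = -2): V = -x^-3 + 2x^-2 - 2x^-1 + 3 - 2x + 2x^2 - x^3
V(D5) = -x^-3 + 2x^-2 - 2x^-1 + 3 - 2x + 2x^2 - x^3  (w -2, c 12, <D> = -A^-18 + 2A^-14 - 2A^-10 + 3A^-6 - 2A^-2 + 2A^2 - A^6)
key observation: 3 values of V(x) split the 5 diagrams


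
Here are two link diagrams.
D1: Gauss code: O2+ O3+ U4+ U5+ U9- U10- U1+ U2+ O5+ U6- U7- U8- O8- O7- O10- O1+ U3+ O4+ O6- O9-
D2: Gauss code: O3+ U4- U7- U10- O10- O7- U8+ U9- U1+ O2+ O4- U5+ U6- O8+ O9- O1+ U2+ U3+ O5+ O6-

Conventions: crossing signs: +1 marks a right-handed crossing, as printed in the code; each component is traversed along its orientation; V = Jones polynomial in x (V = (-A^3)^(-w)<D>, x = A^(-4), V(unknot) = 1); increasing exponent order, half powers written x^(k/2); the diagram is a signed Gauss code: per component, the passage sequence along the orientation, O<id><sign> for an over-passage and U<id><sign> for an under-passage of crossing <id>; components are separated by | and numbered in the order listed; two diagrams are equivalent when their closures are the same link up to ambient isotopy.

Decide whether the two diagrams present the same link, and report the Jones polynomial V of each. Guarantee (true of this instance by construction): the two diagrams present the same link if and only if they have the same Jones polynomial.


equivalent: yes
V(D1) = 1  (w 0, c 10, <D> = 1)
D2 (bracket 1; 10 crossings at w = 0): V = 1
why: all 2 diagrams share one V(x), hence one class


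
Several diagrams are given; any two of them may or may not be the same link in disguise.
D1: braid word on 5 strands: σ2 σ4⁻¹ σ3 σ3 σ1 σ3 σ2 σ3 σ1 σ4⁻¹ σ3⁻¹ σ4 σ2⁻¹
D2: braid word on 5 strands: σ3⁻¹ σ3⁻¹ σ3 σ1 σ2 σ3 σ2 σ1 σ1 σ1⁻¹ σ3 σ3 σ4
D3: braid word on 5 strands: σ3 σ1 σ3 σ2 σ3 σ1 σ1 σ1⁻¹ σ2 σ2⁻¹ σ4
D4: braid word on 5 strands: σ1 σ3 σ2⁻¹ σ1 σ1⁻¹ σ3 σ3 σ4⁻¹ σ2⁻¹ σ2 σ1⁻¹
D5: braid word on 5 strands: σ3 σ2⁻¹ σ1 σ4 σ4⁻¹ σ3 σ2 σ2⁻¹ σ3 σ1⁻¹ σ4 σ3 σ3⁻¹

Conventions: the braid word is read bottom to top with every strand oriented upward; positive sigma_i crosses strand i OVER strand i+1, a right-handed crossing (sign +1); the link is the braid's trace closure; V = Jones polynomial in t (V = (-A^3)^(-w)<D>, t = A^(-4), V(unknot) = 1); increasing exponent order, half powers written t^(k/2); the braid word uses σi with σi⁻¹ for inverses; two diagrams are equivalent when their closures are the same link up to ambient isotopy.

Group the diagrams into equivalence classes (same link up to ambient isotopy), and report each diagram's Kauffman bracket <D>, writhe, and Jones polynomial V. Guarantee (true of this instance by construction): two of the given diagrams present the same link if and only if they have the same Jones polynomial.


equivalence classes: {D1, D2, D3} | {D4, D5}
D1 (bracket -A^-11 + A^-7 - A^-3 + 2A + A^9; 13 crossings at w = +5): V = -t^(3/2) - 2t^(7/2) + t^(9/2) - t^(11/2) + t^(13/2)
V(D2) = -t^(3/2) - 2t^(7/2) + t^(9/2) - t^(11/2) + t^(13/2)  [13 crossings, <D> = -A^-5 + A^-1 - A^3 + 2A^7 + A^15, w = +7]
V(D3) = -t^(3/2) - 2t^(7/2) + t^(9/2) - t^(11/2) + t^(13/2)  (w +7, c 11, <D> = -A^-5 + A^-1 - A^3 + 2A^7 + A^15)
D4 (bracket -A^-15 + A^-7 + A^-3 + A; 11 crossings at w = +1): V = -t^(1/2) - t^(3/2) - t^(5/2) + t^(9/2)
V(D5) = -t^(1/2) - t^(3/2) - t^(5/2) + t^(9/2)  [13 crossings, <D> = -A^-9 + A^-1 + A^3 + A^7, w = +3]
observation: 2 classes among 5 diagrams; unequal V(t) rules out equality


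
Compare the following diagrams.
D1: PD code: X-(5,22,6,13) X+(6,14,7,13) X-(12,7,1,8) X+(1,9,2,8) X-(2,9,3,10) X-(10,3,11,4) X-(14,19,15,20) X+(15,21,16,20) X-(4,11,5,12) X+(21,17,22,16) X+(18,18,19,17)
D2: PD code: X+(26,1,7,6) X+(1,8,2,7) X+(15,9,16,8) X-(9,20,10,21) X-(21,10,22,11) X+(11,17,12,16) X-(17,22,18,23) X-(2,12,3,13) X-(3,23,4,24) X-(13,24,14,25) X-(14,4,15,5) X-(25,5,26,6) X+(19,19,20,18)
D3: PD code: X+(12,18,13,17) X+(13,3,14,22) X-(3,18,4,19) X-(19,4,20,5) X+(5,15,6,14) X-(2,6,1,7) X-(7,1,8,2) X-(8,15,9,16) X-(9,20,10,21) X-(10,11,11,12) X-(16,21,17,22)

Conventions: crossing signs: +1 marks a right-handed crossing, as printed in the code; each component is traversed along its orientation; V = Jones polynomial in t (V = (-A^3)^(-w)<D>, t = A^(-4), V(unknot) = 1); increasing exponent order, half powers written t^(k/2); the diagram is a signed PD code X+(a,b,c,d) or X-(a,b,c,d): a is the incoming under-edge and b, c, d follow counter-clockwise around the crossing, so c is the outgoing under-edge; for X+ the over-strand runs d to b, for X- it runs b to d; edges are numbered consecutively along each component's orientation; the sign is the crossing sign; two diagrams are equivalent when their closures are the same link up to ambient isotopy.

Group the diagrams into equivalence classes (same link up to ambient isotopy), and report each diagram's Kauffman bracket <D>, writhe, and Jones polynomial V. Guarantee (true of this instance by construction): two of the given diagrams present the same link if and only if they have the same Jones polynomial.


classes: {D1} | {D2, D3}
V(D1) = t^(-9/2) - t^(-5/2) - t^(-3/2) - t^(-1/2)  [11 crossings, <D> = A^-1 + A^3 + A^7 - A^15, w = -1]
V(D2) = t^(-13/2) - t^(-11/2) + t^(-9/2) - 2t^(-7/2) - t^(-3/2)  [13 crossings, <D> = A^-3 + 2A^5 - A^9 + A^13 - A^17, w = -3]
V(D3) = t^(-13/2) - t^(-11/2) + t^(-9/2) - 2t^(-7/2) - t^(-3/2)  (w -5, c 11, <D> = A^-9 + 2A^-1 - A^3 + A^7 - A^11)
insight: V(t) takes 2 values over 3 diagrams, fixing the grouping


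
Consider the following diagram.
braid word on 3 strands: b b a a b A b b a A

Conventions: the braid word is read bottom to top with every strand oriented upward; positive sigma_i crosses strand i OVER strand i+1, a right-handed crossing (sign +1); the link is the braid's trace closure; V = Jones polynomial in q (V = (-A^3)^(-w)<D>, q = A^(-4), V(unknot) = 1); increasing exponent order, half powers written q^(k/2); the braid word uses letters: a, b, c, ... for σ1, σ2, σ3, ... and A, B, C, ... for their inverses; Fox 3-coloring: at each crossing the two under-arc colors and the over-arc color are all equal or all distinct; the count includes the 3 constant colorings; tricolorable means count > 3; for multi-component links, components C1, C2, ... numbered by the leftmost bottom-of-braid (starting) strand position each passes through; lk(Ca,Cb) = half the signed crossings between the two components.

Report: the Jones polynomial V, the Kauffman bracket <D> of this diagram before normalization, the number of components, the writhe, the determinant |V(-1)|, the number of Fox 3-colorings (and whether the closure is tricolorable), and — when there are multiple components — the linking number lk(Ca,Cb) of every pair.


V = q^2 - q^3 + 2q^4 - 2q^5 + 3q^6 - 2q^7 + q^8 - q^9
<D> = -A^-18 + A^-14 - 2A^-10 + 3A^-6 - 2A^-2 + 2A^2 - A^6 + A^10 (w = +6)
1 component over 10 crossings, w = +6
3 Fox colorings among 3^10, |V(-1)| = 13: not tricolorable
why: the span of V is 7, forcing >= 7 crossings in any diagram


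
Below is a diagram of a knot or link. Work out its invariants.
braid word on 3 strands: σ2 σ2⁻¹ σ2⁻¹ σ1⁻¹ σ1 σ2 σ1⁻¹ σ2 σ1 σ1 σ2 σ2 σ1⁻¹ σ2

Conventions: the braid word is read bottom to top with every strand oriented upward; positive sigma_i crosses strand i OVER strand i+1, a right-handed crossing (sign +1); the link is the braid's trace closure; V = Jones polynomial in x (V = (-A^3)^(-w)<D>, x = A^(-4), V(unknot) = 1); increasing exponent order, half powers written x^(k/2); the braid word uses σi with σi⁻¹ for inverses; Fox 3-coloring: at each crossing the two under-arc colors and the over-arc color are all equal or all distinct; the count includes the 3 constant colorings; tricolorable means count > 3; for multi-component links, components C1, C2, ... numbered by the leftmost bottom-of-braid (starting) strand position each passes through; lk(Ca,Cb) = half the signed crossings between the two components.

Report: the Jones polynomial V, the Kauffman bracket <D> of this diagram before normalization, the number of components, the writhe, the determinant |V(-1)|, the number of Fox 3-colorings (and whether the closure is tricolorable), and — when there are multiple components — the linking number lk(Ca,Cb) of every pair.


V(x) = 2x - 2x^2 + 3x^3 - 3x^4 + 2x^5 - 2x^6 + x^7
bracket: A^-16 - 2A^-12 + 2A^-8 - 3A^-4 + 3 - 2A^4 + 2A^8, w = +4
1 component, writhe +4, over 14 crossings
det 15, colorings 9 of 3^14 — tricolorable
observation: w = +4 shifts under R1 moves; the (-A^3)^(-4) factor cancels that in V


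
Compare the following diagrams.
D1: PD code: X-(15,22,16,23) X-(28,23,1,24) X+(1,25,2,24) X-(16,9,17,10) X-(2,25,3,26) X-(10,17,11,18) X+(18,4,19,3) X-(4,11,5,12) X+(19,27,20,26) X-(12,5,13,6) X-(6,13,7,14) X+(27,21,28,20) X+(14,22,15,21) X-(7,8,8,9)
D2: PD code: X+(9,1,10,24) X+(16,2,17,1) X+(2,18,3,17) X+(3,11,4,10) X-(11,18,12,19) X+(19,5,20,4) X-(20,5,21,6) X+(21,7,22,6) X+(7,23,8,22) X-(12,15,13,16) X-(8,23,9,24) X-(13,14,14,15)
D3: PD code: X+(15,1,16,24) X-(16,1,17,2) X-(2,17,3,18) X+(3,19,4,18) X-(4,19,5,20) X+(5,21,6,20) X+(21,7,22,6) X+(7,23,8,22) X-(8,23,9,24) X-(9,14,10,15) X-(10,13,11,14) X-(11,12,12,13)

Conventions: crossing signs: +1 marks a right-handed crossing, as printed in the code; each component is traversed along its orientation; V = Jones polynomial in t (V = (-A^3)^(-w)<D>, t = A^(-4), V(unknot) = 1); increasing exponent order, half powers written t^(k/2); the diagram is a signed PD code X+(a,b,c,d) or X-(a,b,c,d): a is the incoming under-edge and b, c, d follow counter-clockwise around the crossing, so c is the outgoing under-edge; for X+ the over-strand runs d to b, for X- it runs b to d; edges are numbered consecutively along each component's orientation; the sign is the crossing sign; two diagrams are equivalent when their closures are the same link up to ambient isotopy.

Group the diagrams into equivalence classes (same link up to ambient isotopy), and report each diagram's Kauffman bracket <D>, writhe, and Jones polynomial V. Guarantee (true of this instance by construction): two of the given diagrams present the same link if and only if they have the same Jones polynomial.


equivalence classes: {D1} | {D2} | {D3}
D1 (bracket A^-4 + A^4 - A^8 + A^12 - A^16; 14 crossings at w = -4): V = -t^-7 + t^-6 - t^-5 + t^-4 + t^-2
V(D2) = t - t^2 + 2t^3 - t^4 + t^5 - t^6  (w +2, c 12, <D> = -A^-18 + A^-14 - A^-10 + 2A^-6 - A^-2 + A^2)
V(D3) = 1  [12 crossings, <D> = A^-6, w = -2]
key observation: comparing 3 Jones polynomials yields 3 groups


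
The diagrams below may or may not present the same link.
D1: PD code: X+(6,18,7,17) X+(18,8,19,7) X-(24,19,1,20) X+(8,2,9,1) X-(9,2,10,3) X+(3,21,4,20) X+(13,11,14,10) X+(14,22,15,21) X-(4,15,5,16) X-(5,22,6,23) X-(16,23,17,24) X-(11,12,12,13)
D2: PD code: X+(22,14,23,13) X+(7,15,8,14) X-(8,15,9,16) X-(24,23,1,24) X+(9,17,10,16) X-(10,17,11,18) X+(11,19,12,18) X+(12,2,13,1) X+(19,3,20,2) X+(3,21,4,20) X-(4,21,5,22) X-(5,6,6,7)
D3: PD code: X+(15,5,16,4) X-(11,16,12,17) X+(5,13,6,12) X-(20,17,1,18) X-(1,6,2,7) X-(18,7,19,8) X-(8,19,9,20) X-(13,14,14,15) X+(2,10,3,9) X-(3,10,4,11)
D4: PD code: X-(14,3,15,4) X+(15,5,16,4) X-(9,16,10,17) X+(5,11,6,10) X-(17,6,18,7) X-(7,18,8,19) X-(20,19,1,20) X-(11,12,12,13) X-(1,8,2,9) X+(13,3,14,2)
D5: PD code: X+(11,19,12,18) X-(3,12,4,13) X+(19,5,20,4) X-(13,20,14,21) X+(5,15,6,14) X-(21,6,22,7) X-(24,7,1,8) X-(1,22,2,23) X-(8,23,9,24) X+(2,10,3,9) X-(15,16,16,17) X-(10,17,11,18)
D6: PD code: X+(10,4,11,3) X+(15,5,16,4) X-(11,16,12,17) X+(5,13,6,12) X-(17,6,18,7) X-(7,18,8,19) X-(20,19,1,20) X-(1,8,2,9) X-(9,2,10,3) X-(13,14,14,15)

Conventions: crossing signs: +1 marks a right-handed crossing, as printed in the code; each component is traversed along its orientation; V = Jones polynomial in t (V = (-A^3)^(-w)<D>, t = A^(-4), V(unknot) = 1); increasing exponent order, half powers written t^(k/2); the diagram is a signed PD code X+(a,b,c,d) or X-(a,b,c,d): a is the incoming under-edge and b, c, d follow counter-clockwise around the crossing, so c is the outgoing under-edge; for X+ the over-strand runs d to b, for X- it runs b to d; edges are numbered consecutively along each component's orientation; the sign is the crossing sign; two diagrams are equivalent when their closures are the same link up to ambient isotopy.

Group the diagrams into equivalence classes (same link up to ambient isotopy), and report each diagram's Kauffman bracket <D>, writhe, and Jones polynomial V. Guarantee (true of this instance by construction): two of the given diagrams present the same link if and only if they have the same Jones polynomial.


equivalence classes: {D1} | {D2} | {D3, D4, D5, D6}
D1 (bracket 1; 12 crossings at w = 0): V = 1
V(D2) = t + t^3 - t^4  [12 crossings, <D> = -A^-10 + A^-6 + A^2, w = +2]
D3 (bracket A^-16 - A^-12 + 2A^-8 - 2A^-4 + 2 - 2A^4 + A^8; 10 crossings at w = -4): V = t^-5 - 2t^-4 + 2t^-3 - 2t^-2 + 2t^-1 - 1 + t
D4 (bracket A^-16 - A^-12 + 2A^-8 - 2A^-4 + 2 - 2A^4 + A^8; 10 crossings at w = -4): V = t^-5 - 2t^-4 + 2t^-3 - 2t^-2 + 2t^-1 - 1 + t
V(D5) = t^-5 - 2t^-4 + 2t^-3 - 2t^-2 + 2t^-1 - 1 + t  [12 crossings, <D> = A^-16 - A^-12 + 2A^-8 - 2A^-4 + 2 - 2A^4 + A^8, w = -4]
D6 (bracket A^-16 - A^-12 + 2A^-8 - 2A^-4 + 2 - 2A^4 + A^8; 10 crossings at w = -4): V = t^-5 - 2t^-4 + 2t^-3 - 2t^-2 + 2t^-1 - 1 + t
key observation: 3 classes among 6 diagrams; unequal V(t) rules out equality


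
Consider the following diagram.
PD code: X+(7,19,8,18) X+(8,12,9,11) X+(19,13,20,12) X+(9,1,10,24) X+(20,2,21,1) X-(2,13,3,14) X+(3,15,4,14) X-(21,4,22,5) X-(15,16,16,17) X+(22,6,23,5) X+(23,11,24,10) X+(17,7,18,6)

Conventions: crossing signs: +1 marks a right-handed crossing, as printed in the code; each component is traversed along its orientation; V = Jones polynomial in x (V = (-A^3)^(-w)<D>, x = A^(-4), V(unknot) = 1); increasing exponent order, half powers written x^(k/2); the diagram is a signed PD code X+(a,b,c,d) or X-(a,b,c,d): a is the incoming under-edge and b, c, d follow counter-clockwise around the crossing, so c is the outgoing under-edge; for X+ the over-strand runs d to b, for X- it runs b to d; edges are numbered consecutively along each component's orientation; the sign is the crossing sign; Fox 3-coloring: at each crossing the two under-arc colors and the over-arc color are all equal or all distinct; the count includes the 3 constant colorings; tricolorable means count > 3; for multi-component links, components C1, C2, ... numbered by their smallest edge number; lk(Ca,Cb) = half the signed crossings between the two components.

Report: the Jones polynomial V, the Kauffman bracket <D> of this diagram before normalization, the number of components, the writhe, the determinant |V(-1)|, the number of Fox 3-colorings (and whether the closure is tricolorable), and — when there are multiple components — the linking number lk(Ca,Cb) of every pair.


V = x^2 + x^4 - x^5 + x^6 - x^7
<D> = -A^-10 + A^-6 - A^-2 + A^2 + A^10 (w = +6)
1 component over 12 crossings, w = +6
3 Fox colorings among 3^12, |V(-1)| = 5: not tricolorable
why: w = +6 (over 12 crossings) is diagram-only; (-A^3)^(-6) removes it from V


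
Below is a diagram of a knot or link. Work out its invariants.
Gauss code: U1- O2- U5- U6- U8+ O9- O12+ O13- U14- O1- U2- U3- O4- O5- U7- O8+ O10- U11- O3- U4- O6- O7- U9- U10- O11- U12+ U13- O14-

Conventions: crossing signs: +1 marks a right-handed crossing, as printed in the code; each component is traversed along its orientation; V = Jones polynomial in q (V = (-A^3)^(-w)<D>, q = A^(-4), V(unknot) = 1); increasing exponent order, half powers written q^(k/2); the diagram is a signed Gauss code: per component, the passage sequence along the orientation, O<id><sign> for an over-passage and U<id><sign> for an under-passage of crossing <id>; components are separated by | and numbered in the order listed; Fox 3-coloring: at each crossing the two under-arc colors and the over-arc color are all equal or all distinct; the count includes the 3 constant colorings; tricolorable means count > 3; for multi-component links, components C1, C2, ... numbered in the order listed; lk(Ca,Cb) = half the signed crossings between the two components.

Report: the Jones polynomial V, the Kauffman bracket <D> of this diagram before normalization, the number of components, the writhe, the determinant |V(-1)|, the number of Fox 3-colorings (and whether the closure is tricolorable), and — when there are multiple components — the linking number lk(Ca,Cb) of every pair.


V = q^-13 - 2q^-12 + 2q^-11 - 3q^-10 + 2q^-9 - 2q^-8 + q^-7 + q^-6 + q^-4
<D> = A^-14 + A^-6 + A^-2 - 2A^2 + 2A^6 - 3A^10 + 2A^14 - 2A^18 + A^22 (w = -10)
1 component over 14 crossings, w = -10
3 Fox colorings among 3^14, |V(-1)| = 11: not tricolorable
why: det 11 = |V(-1)|; not divisible by 3, so not tricolorable


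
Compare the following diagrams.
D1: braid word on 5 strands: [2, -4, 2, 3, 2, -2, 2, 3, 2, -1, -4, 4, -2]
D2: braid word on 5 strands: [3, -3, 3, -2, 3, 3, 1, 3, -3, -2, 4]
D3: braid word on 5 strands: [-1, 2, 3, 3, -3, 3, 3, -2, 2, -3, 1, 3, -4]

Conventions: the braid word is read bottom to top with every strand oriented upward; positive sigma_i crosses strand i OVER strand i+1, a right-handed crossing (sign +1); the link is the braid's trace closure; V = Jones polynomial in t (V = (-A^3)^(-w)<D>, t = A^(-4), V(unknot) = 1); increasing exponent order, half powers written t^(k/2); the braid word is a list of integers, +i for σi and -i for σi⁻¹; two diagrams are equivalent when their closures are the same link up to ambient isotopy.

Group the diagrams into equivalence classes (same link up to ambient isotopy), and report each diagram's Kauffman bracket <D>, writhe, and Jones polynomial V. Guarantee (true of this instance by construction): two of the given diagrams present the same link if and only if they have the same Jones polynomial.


grouping into links: {D1} | {D2} | {D3}
V(D1) = -t^(3/2) - t^(7/2) + t^(9/2) - t^(11/2)  (w +3, c 13, <D> = A^-13 - A^-9 + A^-5 + A^3)
D2 (bracket -A^-5 + 2A^-1 - A^3 + 2A^7 - A^11 + A^15; 11 crossings at w = +3): V = -t^(-3/2) + t^(-1/2) - 2t^(1/2) + t^(3/2) - 2t^(5/2) + t^(7/2)
D3 (bracket -A^-9 + A^-1 + A^3 + A^7; 13 crossings at w = +3): V = -t^(1/2) - t^(3/2) - t^(5/2) + t^(9/2)
why: V(t) takes 3 values over 3 diagrams, fixing the grouping


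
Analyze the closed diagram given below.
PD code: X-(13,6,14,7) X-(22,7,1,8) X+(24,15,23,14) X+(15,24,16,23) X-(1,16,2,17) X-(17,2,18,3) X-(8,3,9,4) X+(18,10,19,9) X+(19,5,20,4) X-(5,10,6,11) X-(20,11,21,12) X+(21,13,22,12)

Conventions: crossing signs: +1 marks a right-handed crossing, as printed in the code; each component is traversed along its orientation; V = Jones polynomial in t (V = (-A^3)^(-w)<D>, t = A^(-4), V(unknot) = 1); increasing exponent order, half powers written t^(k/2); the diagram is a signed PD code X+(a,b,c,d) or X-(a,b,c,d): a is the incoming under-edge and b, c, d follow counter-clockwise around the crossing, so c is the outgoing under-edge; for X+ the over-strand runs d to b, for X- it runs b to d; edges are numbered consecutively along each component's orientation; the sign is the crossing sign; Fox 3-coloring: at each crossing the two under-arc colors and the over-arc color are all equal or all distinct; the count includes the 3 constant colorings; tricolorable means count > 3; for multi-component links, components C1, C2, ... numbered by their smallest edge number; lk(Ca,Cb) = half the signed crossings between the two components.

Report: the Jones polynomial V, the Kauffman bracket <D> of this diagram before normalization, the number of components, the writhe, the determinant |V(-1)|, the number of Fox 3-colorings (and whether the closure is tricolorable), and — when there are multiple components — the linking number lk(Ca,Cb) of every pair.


Jones polynomial: V(t) = t^(-7/2) - t^(-5/2) + t^(-3/2) - 2t^(-1/2) - t^(3/2)
<D> = -A^-12 - 2A^-4 + 1 - A^4 + A^8; writhe -2
components 2, writhe -2 (12 crossings)
linking number lk(C1,C2) = +1
3-colorings: 9 of 3^12, det 6 — tricolorable
note: w = -2 shifts under R1 moves; the (-A^3)^(2) factor cancels that in V


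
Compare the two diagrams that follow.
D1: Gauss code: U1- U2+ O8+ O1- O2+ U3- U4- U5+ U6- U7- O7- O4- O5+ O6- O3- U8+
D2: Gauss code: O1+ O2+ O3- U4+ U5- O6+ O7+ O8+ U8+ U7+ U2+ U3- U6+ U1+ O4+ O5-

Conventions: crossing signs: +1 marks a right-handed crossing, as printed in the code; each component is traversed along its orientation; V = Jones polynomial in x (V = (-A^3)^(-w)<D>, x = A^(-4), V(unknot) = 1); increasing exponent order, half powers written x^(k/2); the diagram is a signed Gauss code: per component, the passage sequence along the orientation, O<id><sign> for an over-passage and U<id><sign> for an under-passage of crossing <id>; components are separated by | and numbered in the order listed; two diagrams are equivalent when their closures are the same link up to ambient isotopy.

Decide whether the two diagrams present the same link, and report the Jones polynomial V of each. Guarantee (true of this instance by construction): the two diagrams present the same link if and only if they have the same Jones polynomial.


equivalent: yes
V(D1) = 1  (w -2, c 8, <D> = A^-6)
D2 (bracket A^12; 8 crossings at w = +4): V = 1
why: one V(x) for all 2 diagrams — one class (guaranteed)


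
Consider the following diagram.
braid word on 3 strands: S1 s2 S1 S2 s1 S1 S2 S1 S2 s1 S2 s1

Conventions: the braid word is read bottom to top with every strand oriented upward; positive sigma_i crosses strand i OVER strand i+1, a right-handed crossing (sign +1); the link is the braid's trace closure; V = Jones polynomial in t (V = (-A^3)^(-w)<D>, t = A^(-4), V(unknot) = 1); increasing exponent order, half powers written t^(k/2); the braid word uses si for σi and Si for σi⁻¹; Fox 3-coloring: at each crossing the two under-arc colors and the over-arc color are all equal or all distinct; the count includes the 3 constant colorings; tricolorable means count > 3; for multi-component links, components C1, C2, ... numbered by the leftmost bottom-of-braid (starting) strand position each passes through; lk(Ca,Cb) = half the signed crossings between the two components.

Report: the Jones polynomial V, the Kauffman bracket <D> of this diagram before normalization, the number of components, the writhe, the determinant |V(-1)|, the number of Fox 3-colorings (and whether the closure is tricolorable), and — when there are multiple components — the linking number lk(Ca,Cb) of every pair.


Jones polynomial: V(t) = -t^-4 + t^-3 + t^-1
<D> = A^-8 + 1 - A^4; writhe -4
components 1, writhe -4 (12 crossings)
3-colorings: 9 of 3^12, det 3 — tricolorable
note: w = -4 (over 12 crossings) is diagram-only; (-A^3)^(4) removes it from V


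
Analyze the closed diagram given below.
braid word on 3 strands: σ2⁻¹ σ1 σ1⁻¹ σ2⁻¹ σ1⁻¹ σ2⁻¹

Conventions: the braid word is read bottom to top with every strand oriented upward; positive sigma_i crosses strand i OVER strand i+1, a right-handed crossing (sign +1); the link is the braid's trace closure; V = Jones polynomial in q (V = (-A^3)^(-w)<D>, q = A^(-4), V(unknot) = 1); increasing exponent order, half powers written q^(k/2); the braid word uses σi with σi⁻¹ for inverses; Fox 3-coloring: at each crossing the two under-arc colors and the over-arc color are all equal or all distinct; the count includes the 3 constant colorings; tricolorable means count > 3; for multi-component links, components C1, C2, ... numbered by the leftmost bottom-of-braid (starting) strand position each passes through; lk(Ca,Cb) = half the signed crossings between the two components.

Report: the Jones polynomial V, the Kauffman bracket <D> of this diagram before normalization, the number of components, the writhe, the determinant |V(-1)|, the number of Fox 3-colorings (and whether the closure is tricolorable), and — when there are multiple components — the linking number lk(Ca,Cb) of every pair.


V = -q^-4 + q^-3 + q^-1
<D> = A^-8 + 1 - A^4 (w = -4)
1 component over 6 crossings, w = -4
9 Fox colorings among 3^6, |V(-1)| = 3: tricolorable
why: |V(-1)| = 3: so tricolorable, since 3 divides 3


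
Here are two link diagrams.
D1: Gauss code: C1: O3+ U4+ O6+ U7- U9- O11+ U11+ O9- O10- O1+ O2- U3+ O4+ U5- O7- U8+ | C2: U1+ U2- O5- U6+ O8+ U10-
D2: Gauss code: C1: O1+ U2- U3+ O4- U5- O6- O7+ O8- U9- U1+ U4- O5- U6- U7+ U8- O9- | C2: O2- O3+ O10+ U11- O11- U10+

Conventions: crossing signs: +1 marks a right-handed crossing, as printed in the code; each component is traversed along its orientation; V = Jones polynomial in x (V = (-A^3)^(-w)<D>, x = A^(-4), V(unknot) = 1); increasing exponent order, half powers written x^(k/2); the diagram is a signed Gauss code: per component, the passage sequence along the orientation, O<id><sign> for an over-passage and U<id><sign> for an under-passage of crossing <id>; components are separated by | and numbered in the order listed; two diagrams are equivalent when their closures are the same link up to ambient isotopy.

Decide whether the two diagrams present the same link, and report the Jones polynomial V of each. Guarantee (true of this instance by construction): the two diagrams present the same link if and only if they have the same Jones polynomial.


same link: no
V(D1) = x^(-5/2) - 3x^(-3/2) + 3x^(-1/2) - 5x^(1/2) + 4x^(3/2) - 4x^(5/2) + 3x^(7/2) - x^(9/2)  [11 crossings, <D> = A^-15 - 3A^-11 + 4A^-7 - 4A^-3 + 5A - 3A^5 + 3A^9 - A^13, w = +1]
V(D2) = x^(-9/2) - x^(-5/2) - x^(-3/2) - x^(-1/2)  [11 crossings, <D> = A^-7 + A^-3 + A - A^9, w = -3]
insight: V(x) takes 2 values over 2 diagrams, fixing the grouping


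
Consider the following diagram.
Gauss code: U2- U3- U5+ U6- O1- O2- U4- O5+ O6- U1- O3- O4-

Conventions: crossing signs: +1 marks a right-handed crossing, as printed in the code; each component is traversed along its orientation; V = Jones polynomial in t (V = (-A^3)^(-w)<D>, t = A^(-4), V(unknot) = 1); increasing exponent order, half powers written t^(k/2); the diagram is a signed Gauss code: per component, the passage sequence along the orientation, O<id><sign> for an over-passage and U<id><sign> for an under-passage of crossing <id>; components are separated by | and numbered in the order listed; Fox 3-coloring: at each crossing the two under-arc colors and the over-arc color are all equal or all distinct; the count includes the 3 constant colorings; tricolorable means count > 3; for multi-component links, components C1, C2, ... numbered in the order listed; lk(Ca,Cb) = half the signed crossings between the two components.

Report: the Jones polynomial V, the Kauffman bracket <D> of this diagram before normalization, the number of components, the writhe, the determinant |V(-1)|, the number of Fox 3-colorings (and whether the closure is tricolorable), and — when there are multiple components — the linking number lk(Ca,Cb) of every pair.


V(t) = -t^-4 + t^-3 + t^-1
bracket: A^-8 + 1 - A^4, w = -4
1 component, writhe -4, over 6 crossings
det 3, colorings 9 of 3^6 — tricolorable
observation: |V(-1)| = 3: so tricolorable, since 3 divides 3


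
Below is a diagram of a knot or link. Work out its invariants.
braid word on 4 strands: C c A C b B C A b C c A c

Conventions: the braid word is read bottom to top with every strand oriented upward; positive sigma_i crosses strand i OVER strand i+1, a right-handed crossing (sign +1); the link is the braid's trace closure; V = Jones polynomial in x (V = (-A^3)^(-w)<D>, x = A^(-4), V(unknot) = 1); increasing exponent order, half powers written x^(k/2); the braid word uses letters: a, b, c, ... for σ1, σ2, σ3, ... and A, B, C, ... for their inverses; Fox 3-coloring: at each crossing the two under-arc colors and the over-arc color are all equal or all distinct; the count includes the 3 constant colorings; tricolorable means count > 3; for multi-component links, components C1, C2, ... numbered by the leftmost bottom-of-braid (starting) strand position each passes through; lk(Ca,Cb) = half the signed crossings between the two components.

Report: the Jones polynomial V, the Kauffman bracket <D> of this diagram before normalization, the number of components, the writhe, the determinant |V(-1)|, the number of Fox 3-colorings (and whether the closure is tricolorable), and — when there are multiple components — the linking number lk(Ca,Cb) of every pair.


V(x) = -x^-4 + x^-3 + x^-1
bracket: -A^-5 - A^3 + A^7, w = -3
1 component, writhe -3, over 13 crossings
det 3, colorings 9 of 3^13 — tricolorable
observation: inverse pairs cancel, leaving σ1⁻¹ σ3⁻¹ σ3⁻¹ σ1⁻¹ σ2 σ1⁻¹ σ3


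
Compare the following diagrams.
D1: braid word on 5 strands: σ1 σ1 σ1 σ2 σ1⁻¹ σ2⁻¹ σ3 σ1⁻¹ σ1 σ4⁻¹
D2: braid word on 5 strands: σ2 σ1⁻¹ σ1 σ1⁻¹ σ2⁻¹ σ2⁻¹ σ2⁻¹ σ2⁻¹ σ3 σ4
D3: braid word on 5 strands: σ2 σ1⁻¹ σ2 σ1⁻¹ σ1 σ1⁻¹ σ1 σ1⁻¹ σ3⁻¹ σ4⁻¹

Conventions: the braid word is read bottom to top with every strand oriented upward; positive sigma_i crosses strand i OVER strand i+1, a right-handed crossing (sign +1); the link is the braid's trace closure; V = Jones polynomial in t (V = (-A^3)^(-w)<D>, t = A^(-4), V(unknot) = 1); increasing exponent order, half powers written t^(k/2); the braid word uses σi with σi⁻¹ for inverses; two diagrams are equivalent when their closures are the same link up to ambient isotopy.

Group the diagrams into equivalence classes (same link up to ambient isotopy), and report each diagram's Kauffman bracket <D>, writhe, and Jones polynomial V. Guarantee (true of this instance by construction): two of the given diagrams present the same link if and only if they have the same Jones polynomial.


equivalence classes: {D1} | {D2} | {D3}
D1 (bracket -A^-10 + A^-6 + A^2; 10 crossings at w = +2): V = t + t^3 - t^4
V(D2) = -t^-4 + t^-3 + t^-1  (w -2, c 10, <D> = A^-2 + A^6 - A^10)
V(D3) = t^-2 - t^-1 + 1 - t + t^2  [10 crossings, <D> = A^-14 - A^-10 + A^-6 - A^-2 + A^2, w = -2]
key observation: 3 values of V(t) split the 3 diagrams


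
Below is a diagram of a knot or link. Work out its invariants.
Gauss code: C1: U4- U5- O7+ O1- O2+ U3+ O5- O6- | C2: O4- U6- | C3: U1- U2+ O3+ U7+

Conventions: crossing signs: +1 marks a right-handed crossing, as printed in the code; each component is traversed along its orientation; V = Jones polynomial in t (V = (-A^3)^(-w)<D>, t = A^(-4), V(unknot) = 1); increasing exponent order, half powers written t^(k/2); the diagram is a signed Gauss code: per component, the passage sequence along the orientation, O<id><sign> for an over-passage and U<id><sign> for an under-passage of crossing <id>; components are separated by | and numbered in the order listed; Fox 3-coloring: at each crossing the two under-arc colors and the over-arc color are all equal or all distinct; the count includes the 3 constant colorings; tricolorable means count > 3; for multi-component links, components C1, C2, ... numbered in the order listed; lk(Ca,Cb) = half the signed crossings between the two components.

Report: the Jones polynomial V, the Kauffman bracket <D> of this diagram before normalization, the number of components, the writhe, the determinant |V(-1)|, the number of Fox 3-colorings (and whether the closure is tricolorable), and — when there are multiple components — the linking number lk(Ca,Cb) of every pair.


V = t^-2 + 2 + t^2
<D> = -A^-11 - 2A^-3 - A^5 (w = -1)
3 components over 7 crossings, w = -1
lk(C1,C2): -1
lk(C1,C3) = +1
linking number lk(C2,C3) = 0
3 Fox colorings among 3^7, |V(-1)| = 4: not tricolorable
why: w = -1 shifts under R1 moves; the (-A^3)^(1) factor cancels that in V


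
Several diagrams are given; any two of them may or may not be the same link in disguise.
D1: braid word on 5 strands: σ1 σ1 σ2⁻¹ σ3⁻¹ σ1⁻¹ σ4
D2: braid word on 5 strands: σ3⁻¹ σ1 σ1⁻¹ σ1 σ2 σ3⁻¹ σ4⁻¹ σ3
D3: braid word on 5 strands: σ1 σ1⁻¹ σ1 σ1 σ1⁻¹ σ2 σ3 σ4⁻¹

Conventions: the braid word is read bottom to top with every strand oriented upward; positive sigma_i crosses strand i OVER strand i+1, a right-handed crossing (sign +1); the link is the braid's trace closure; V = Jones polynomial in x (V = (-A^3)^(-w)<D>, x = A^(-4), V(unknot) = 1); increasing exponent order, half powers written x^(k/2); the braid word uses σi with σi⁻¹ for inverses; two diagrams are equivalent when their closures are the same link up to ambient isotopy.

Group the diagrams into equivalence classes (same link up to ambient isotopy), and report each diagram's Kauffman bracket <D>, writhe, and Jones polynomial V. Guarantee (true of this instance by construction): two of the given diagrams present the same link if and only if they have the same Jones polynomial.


grouping into links: {D1, D2, D3}
V(D1) = 1  (w 0, c 6, <D> = 1)
V(D2) = 1  (w 0, c 8, <D> = 1)
V(D3) = 1  (w +2, c 8, <D> = A^6)
key observation: all 3 diagrams share one V(x), hence one class


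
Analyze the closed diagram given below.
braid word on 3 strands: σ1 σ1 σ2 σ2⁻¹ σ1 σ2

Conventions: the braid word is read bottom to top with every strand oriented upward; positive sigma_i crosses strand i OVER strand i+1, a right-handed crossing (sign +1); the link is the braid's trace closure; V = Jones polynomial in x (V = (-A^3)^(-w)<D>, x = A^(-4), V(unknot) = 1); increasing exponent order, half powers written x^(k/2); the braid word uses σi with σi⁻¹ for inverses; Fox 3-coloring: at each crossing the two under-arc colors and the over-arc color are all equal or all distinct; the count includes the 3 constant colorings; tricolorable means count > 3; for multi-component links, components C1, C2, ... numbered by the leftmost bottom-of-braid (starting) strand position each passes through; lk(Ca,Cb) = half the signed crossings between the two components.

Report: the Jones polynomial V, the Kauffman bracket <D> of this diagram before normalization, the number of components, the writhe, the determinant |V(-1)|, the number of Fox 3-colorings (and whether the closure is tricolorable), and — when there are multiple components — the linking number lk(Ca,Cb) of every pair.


Jones polynomial: V(x) = x + x^3 - x^4
<D> = -A^-4 + 1 + A^8; writhe +4
components 1, writhe +4 (6 crossings)
3-colorings: 9 of 3^6, det 3 — tricolorable
note: V spans 3 powers of x: at least 3 crossings in any diagram


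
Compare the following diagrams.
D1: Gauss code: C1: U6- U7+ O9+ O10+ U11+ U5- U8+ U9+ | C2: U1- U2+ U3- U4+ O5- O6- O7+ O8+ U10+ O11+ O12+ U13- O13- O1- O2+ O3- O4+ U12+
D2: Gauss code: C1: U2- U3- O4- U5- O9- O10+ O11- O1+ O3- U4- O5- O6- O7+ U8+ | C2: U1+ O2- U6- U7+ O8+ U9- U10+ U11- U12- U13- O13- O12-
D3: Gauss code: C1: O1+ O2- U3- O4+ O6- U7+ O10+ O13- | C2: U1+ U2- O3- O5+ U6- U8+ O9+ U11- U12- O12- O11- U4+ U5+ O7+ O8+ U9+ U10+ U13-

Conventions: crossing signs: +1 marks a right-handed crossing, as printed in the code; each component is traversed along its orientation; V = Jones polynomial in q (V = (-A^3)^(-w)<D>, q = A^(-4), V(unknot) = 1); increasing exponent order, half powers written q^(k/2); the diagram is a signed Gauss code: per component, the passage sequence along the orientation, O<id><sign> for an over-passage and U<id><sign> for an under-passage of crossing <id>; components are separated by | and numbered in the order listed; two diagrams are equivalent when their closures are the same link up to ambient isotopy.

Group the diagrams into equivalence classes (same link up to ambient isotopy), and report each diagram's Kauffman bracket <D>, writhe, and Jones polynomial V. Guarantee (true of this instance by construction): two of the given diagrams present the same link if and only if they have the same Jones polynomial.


classes: {D1} | {D2} | {D3}
V(D1) = -q^(1/2) - q^(5/2)  [13 crossings, <D> = A^-1 + A^7, w = +3]
V(D2) = q^(-9/2) - q^(-5/2) - q^(-3/2) - q^(-1/2)  (w -5, c 13, <D> = A^-13 + A^-9 + A^-5 - A^3)
V(D3) = -2q^(1/2) + q^(3/2) - 2q^(5/2) + q^(7/2) - q^(9/2) + q^(11/2)  [13 crossings, <D> = -A^-19 + A^-15 - A^-11 + 2A^-7 - A^-3 + 2A, w = +1]
note: V(q) takes 3 values over 3 diagrams, fixing the grouping


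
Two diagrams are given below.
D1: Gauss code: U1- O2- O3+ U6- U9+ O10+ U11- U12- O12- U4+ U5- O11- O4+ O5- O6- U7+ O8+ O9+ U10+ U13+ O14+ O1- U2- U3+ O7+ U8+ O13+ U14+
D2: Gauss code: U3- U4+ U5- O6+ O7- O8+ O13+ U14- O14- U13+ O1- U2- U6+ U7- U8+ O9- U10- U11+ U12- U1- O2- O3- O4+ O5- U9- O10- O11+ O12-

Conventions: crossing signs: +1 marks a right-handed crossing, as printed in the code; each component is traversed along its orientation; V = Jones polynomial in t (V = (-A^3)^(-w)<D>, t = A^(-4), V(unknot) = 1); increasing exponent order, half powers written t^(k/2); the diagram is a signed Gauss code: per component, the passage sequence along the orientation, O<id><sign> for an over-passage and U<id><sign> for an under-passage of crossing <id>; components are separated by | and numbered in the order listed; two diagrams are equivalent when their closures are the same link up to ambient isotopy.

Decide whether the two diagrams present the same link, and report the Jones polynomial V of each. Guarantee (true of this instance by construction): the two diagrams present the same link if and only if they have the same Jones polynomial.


same link: no
V(D1) = t - t^2 + 2t^3 - t^4 + t^5 - t^6  [14 crossings, <D> = -A^-18 + A^-14 - A^-10 + 2A^-6 - A^-2 + A^2, w = +2]
V(D2) = -t^-6 + t^-5 - t^-4 + 2t^-3 - t^-2 + t^-1  [14 crossings, <D> = A^-8 - A^-4 + 2 - A^4 + A^8 - A^12, w = -4]
insight: comparing 2 Jones polynomials yields 2 groups


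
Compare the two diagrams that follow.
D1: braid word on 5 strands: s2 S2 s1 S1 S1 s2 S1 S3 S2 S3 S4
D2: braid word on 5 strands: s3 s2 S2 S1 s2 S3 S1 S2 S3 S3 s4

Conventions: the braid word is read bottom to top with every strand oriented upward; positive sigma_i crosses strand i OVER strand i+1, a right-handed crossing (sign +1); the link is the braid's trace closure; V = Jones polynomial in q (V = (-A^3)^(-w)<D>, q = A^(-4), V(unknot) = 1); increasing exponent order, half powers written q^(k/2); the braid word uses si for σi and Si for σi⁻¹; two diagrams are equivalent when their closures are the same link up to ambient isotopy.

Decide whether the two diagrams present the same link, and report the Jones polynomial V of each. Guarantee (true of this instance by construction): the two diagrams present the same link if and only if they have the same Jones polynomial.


same link: yes
V(D1) = -q^(-9/2) - q^(-5/2) + q^(-3/2) - q^(-1/2)  [11 crossings, <D> = A^-13 - A^-9 + A^-5 + A^3, w = -5]
D2 (bracket A^-7 - A^-3 + A + A^9; 11 crossings at w = -3): V = -q^(-9/2) - q^(-5/2) + q^(-3/2) - q^(-1/2)
note: one V(q) for all 2 diagrams — one class (guaranteed)
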